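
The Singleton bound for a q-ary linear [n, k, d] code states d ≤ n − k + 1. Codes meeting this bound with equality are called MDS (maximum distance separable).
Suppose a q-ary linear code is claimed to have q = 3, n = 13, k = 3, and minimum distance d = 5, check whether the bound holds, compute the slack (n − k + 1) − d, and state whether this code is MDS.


Singleton RHS = n − k + 1 = 11, slack = 6, bound satisfied, not MDS.

Singleton bound: d ≤ n − k + 1.
Here n = 13, k = 3, so n − k + 1 = 11.
Given d = 5, check d ≤ 11: YES.
Slack = (n − k + 1) − d = 6.
The code is NOT MDS (slack = 6 > 0).
Description: the claimed parameters are [13, 3, 5]_3; such a code would be non-MDS.


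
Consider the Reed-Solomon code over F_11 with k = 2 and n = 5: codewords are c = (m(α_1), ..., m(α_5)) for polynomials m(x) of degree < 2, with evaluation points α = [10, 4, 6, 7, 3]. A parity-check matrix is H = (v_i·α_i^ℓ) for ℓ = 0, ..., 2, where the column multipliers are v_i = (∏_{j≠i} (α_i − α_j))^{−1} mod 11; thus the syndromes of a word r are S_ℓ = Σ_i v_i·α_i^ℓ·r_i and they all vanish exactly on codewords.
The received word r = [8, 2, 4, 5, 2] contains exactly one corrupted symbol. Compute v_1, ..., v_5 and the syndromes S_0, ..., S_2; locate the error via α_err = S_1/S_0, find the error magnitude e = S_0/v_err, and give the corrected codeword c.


S = (8, 2, 6), error at position 5, error magnitude e = 1, c = [8, 2, 4, 5, 1].

Step 1: column multipliers v_i = (∏_{j≠i}(α_i − α_j))^{−1} mod 11.
  i = 1 (α = 10): (10−4)(10−6)(10−7)(10−3) = 6·4·3·7 = 504 ≡ 9, so v_1 = 9^{−1} = 5 (mod 11).
  i = 2 (α = 4): (4−10)(4−6)(4−7)(4−3) = (−6)·(−2)·(−3)·1 = −36 ≡ 8, so v_2 = 8^{−1} = 7 (mod 11).
  i = 3 (α = 6): (6−10)(6−4)(6−7)(6−3) = (−4)·2·(−1)·3 = 24 ≡ 2, so v_3 = 2^{−1} = 6 (mod 11).
  i = 4 (α = 7): (7−10)(7−4)(7−6)(7−3) = (−3)·3·1·4 = −36 ≡ 8, so v_4 = 8^{−1} = 7 (mod 11).
  i = 5 (α = 3): (3−10)(3−4)(3−6)(3−7) = (−7)·(−1)·(−3)·(−4) = 84 ≡ 7, so v_5 = 7^{−1} = 8 (mod 11).
  v = [5, 7, 6, 7, 8].
Step 2: syndromes of r = [8, 2, 4, 5, 2] (all sums mod 11).
  S_0 = Σ v_i r_i = 5·8 + 7·2 + 6·4 + 7·5 + 8·2 = 129 ≡ 8.
  S_1 = Σ v_i α_i r_i = 5·10·8 + 7·4·2 + 6·6·4 + 7·7·5 + 8·3·2 = 893 ≡ 2.
  α_i^2 mod 11 = [1, 5, 3, 5, 9].
  S_2 = Σ v_i α_i^2 r_i = 5·1·8 + 7·5·2 + 6·3·4 + 7·5·5 + 8·9·2 = 501 ≡ 6.
  S = (8, 2, 6) ≠ 0, so r is not a codeword (an error is present).
Step 3: locate the error. For a single error e at position i, S_ℓ = v_i·e·α_i^ℓ, so α_err = S_1/S_0.
  S_0^{−1} = 8^{−1} = 7 (mod 11), so α_err = 2·7 = 14 ≡ 3 = α_5. Error position i = 5.
  Consistency check: S_2/S_1 = 6·6 = 36 ≡ 3 = α_err ✓ (single-error assumption holds).
Step 4: error magnitude e = S_0/v_5 = S_0·∏_{j≠5}(α_5 − α_j) = 8·7 = 56 ≡ 1 (mod 11).
Step 5: correct position 5: c_5 = r_5 − e = 2 − 1 ≡ 1 (mod 11). Hence c = [8, 2, 4, 5, 1].
  Check: interpolating c through the α_i gives m(x) = 9 + 1·x (degree < 2) with m(α_i) = c_i for every i, so c is indeed a codeword.


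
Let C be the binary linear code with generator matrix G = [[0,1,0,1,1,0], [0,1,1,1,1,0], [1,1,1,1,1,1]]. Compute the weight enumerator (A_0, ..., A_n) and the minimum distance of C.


Weight distribution: A_0 = 1, A_1 = 1, A_2 = 1, A_3 = 2, A_4 = 1, A_5 = 1, A_6 = 1. Minimum distance d = 1.

Enumerate all 2^3 = 8 messages m ∈ F_2^3.
For each, compute codeword c = mG in F_2^6, then tally its weight.
  m = 000 → c = 000000, weight = 0.
  m = 100 → c = 010110, weight = 3.
  m = 010 → c = 011110, weight = 4.
  m = 110 → c = 001000, weight = 1.
  m = 001 → c = 111111, weight = 6.
  m = 101 → c = 101001, weight = 3.
  m = 011 → c = 100001, weight = 2.
  m = 111 → c = 110111, weight = 5.
Tally weights:
  weight 0: 1 codewords.
  weight 1: 1 codewords.
  weight 2: 1 codewords.
  weight 3: 2 codewords.
  weight 4: 1 codewords.
  weight 5: 1 codewords.
  weight 6: 1 codewords.
Minimum distance d = smallest w > 0 with A_w > 0 = 1.
Sanity: Σ A_w = 8 = 2^3 = 8 ✓.


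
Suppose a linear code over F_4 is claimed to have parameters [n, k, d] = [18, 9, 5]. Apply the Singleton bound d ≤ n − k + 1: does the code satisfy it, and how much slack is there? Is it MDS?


Singleton RHS = n − k + 1 = 10, slack = 5, bound satisfied, not MDS.

Singleton bound: d ≤ n − k + 1.
Here n = 18, k = 9, so n − k + 1 = 10.
Given d = 5, check d ≤ 10: YES.
Slack = (n − k + 1) − d = 5.
The code is NOT MDS (slack = 5 > 0).
Description: the claimed parameters are [18, 9, 5]_4; such a code would be non-MDS.


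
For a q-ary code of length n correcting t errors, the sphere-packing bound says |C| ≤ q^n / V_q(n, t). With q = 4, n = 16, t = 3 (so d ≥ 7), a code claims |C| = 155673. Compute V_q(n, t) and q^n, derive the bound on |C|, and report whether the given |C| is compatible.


V_q(n, t) = 16249, q^n = 4294967296, Hamming bound = 264321, |C| = 155673 ≤ bound (satisfied).

Step 1: Compute V_q(n, t) = Σ_{j=0}^3 C(n, j) (q−1)^j.
  j = 0: C(16,0)·(3)^0 = 1·1 = 1.
  j = 1: C(16,1)·(3)^1 = 16·3 = 48.
  j = 2: C(16,2)·(3)^2 = 120·9 = 1080.
  j = 3: C(16,3)·(3)^3 = 560·27 = 15120.
  V_q(n, t) = 1 + 48 + 1080 + 15120 = 16249.
Step 2: q^n = 4^16 = 4294967296.
Step 3: Hamming bound ⌊q^n / V_q(n,t)⌋ = ⌊4294967296/16249⌋ = 264321.
Step 4: Compare |C| = 155673 to 264321: satisfied.
The claimed |C| lies below the Hamming bound.


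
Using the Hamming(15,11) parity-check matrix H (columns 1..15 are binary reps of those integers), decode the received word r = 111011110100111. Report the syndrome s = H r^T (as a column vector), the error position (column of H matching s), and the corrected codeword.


s = (1, 0, 1, 0)^T, error position = 10, corrected codeword c = 111011110000111

Compute s = H r^T mod 2 one row at a time:
  s_1 = 1 + 0 + 1 + 0 + 0 + 1 + 1 + 1 = 5 ≡ 1 (mod 2).
  s_2 = 0 + 1 + 1 + 1 + 0 + 1 + 1 + 1 = 6 ≡ 0 (mod 2).
  s_3 = 1 + 1 + 1 + 1 + 1 + 0 + 1 + 1 = 7 ≡ 1 (mod 2).
  s_4 = 1 + 1 + 1 + 1 + 0 + 0 + 1 + 1 = 6 ≡ 0 (mod 2).
s = (1, 0, 1, 0)^T — this equals column 10 of H (binary 1010), so error is at position 10.
Correct: flip bit 10 of r = 111011110100111 to get c = 111011110000111.


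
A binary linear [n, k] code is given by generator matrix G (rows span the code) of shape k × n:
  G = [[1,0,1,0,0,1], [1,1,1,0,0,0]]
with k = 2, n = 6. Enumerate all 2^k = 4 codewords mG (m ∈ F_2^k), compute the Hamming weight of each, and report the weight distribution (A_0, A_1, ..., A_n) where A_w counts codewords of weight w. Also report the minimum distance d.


Weight distribution: A_0 = 1, A_2 = 1, A_3 = 2. Minimum distance d = 2.

Enumerate all 2^2 = 4 messages m ∈ F_2^2.
For each, compute codeword c = mG in F_2^6, then tally its weight.
  m = 00 → c = 000000, weight = 0.
  m = 10 → c = 101001, weight = 3.
  m = 01 → c = 111000, weight = 3.
  m = 11 → c = 010001, weight = 2.
Tally weights:
  weight 0: 1 codewords.
  weight 2: 1 codewords.
  weight 3: 2 codewords.
Minimum distance d = smallest w > 0 with A_w > 0 = 2.
Sanity: Σ A_w = 4 = 2^2 = 4 ✓.


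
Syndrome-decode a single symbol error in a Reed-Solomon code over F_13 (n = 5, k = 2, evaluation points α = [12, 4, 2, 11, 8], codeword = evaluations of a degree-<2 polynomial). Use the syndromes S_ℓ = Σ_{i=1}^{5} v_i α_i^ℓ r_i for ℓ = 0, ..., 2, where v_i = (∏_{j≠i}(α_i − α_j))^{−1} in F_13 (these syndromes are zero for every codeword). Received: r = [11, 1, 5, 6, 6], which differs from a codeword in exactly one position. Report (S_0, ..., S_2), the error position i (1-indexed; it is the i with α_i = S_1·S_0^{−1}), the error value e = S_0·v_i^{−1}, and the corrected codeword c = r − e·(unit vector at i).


S = (1, 11, 4), error at position 4, error magnitude e = 6, c = [11, 1, 5, 0, 6].

Step 1: column multipliers v_i = (∏_{j≠i}(α_i − α_j))^{−1} mod 13.
  i = 1 (α = 12): (12−4)(12−2)(12−11)(12−8) = 8·10·1·4 = 320 ≡ 8, so v_1 = 8^{−1} = 5 (mod 13).
  i = 2 (α = 4): (4−12)(4−2)(4−11)(4−8) = (−8)·2·(−7)·(−4) = −448 ≡ 7, so v_2 = 7^{−1} = 2 (mod 13).
  i = 3 (α = 2): (2−12)(2−4)(2−11)(2−8) = (−10)·(−2)·(−9)·(−6) = 1080 ≡ 1, so v_3 = 1^{−1} = 1 (mod 13).
  i = 4 (α = 11): (11−12)(11−4)(11−2)(11−8) = (−1)·7·9·3 = −189 ≡ 6, so v_4 = 6^{−1} = 11 (mod 13).
  i = 5 (α = 8): (8−12)(8−4)(8−2)(8−11) = (−4)·4·6·(−3) = 288 ≡ 2, so v_5 = 2^{−1} = 7 (mod 13).
  v = [5, 2, 1, 11, 7].
Step 2: syndromes of r = [11, 1, 5, 6, 6] (all sums mod 13).
  S_0 = Σ v_i r_i = 5·11 + 2·1 + 1·5 + 11·6 + 7·6 = 170 ≡ 1.
  S_1 = Σ v_i α_i r_i = 5·12·11 + 2·4·1 + 1·2·5 + 11·11·6 + 7·8·6 = 1740 ≡ 11.
  α_i^2 mod 13 = [1, 3, 4, 4, 12].
  S_2 = Σ v_i α_i^2 r_i = 5·1·11 + 2·3·1 + 1·4·5 + 11·4·6 + 7·12·6 = 849 ≡ 4.
  S = (1, 11, 4) ≠ 0, so r is not a codeword (an error is present).
Step 3: locate the error. For a single error e at position i, S_ℓ = v_i·e·α_i^ℓ, so α_err = S_1/S_0.
  S_0^{−1} = 1^{−1} = 1 (mod 13), so α_err = 11·1 = 11 ≡ 11 = α_4. Error position i = 4.
  Consistency check: S_2/S_1 = 4·6 = 24 ≡ 11 = α_err ✓ (single-error assumption holds).
Step 4: error magnitude e = S_0/v_4 = S_0·∏_{j≠4}(α_4 − α_j) = 1·6 = 6 ≡ 6 (mod 13).
Step 5: correct position 4: c_4 = r_4 − e = 6 − 6 ≡ 0 (mod 13). Hence c = [11, 1, 5, 0, 6].
  Check: interpolating c through the α_i gives m(x) = 9 + 11·x (degree < 2) with m(α_i) = c_i for every i, so c is indeed a codeword.


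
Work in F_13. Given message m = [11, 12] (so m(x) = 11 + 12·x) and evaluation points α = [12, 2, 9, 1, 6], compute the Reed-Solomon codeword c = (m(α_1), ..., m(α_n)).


c = [12, 9, 2, 10, 5]

Message polynomial: m(x) = 11 + 12·x (mod 13).
For each evaluation point α_i, compute m(α_i) mod 13:
  α_1 = 12: Horner steps 12 → 12, so m(12) = 12.
  α_2 = 2: Horner steps 12 → 9, so m(2) = 9.
  α_3 = 9: Horner steps 12 → 2, so m(9) = 2.
  α_4 = 1: Horner steps 12 → 10, so m(1) = 10.
  α_5 = 6: Horner steps 12 → 5, so m(6) = 5.
Codeword c = [12, 9, 2, 10, 5] ∈ F_13^5.


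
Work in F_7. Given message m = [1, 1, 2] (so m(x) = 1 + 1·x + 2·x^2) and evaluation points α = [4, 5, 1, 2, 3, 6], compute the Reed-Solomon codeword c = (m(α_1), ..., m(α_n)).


c = [2, 0, 4, 4, 1, 2]

Message polynomial: m(x) = 1 + 1·x + 2·x^2 (mod 7).
For each evaluation point α_i, compute m(α_i) mod 7:
  α_1 = 4: Horner steps 2 → 2 → 2, so m(4) = 2.
  α_2 = 5: Horner steps 2 → 4 → 0, so m(5) = 0.
  α_3 = 1: Horner steps 2 → 3 → 4, so m(1) = 4.
  α_4 = 2: Horner steps 2 → 5 → 4, so m(2) = 4.
  α_5 = 3: Horner steps 2 → 0 → 1, so m(3) = 1.
  α_6 = 6: Horner steps 2 → 6 → 2, so m(6) = 2.
Codeword c = [2, 0, 4, 4, 1, 2] ∈ F_7^6.


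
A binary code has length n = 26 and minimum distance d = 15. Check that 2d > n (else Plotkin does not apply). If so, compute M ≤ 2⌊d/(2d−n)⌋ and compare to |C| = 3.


Plotkin bound M ≤ 6; given |C| = 3 ≤ bound (satisfied).

Check applicability: 2d = 30, n = 26.
2d − n = 4 > 0, so Plotkin applies.
Compute d/(2d−n) = 15/4 ≈ 3.7500.
⌊d/(2d−n)⌋ = 3.
Plotkin bound: M ≤ 2·3 = 6.
Given |C| = 3, check: satisfied.
This |C| is below the Plotkin bound.


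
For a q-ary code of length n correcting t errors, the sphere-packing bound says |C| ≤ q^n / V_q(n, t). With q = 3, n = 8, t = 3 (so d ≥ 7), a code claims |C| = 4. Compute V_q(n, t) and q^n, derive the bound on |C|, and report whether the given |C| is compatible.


V_q(n, t) = 577, q^n = 6561, Hamming bound = 11, |C| = 4 ≤ bound (satisfied).

Step 1: Compute V_q(n, t) = Σ_{j=0}^3 C(n, j) (q−1)^j.
  j = 0: C(8,0)·(2)^0 = 1·1 = 1.
  j = 1: C(8,1)·(2)^1 = 8·2 = 16.
  j = 2: C(8,2)·(2)^2 = 28·4 = 112.
  j = 3: C(8,3)·(2)^3 = 56·8 = 448.
  V_q(n, t) = 1 + 16 + 112 + 448 = 577.
Step 2: q^n = 3^8 = 6561.
Step 3: Hamming bound ⌊q^n / V_q(n,t)⌋ = ⌊6561/577⌋ = 11.
Step 4: Compare |C| = 4 to 11: satisfied.
The claimed |C| lies below the Hamming bound.


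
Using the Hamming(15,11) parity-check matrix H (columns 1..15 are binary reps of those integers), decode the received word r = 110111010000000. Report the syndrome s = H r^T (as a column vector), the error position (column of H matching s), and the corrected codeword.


s = (1, 1, 0, 0)^T, error position = 12, corrected codeword c = 110111010001000

Compute s = H r^T mod 2 one row at a time:
  s_1 = 1 + 0 + 0 + 0 + 0 + 0 + 0 + 0 = 1 ≡ 1 (mod 2).
  s_2 = 1 + 1 + 1 + 0 + 0 + 0 + 0 + 0 = 3 ≡ 1 (mod 2).
  s_3 = 1 + 0 + 1 + 0 + 0 + 0 + 0 + 0 = 2 ≡ 0 (mod 2).
  s_4 = 1 + 0 + 1 + 0 + 0 + 0 + 0 + 0 = 2 ≡ 0 (mod 2).
s = (1, 1, 0, 0)^T — this equals column 12 of H (binary 1100), so error is at position 12.
Correct: flip bit 12 of r = 110111010000000 to get c = 110111010001000.


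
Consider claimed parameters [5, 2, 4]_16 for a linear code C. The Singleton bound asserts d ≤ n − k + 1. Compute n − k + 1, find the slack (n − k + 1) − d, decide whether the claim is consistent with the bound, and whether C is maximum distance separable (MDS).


Singleton RHS = n − k + 1 = 4, slack = 0, bound satisfied, MDS.

Singleton bound: d ≤ n − k + 1.
Here n = 5, k = 2, so n − k + 1 = 4.
Given d = 4, check d ≤ 4: YES.
Slack = (n − k + 1) − d = 0.
The code is MDS (slack = 0).
Description: the claimed parameters are [5, 2, 4]_16; such a code would be MDS (meets Singleton bound).


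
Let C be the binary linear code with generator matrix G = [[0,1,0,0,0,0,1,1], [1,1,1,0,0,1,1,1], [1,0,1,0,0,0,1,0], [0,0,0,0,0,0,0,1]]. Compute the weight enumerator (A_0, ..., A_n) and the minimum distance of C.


Weight distribution: A_0 = 1, A_1 = 1, A_2 = 3, A_3 = 6, A_4 = 3, A_5 = 1, A_6 = 1. Minimum distance d = 1.

Enumerate all 2^4 = 16 messages m ∈ F_2^4.
For each, compute codeword c = mG in F_2^8, then tally its weight.
  m = 0000 → c = 00000000, weight = 0.
  m = 1000 → c = 01000011, weight = 3.
  m = 0100 → c = 11100111, weight = 6.
  m = 1100 → c = 10100100, weight = 3.
  m = 0010 → c = 10100010, weight = 3.
  m = 1010 → c = 11100001, weight = 4.
  m = 0110 → c = 01000101, weight = 3.
  m = 1110 → c = 00000110, weight = 2.
  m = 0001 → c = 00000001, weight = 1.
  m = 1001 → c = 01000010, weight = 2.
  m = 0101 → c = 11100110, weight = 5.
  m = 1101 → c = 10100101, weight = 4.
  m = 0011 → c = 10100011, weight = 4.
  m = 1011 → c = 11100000, weight = 3.
  m = 0111 → c = 01000100, weight = 2.
  m = 1111 → c = 00000111, weight = 3.
Tally weights:
  weight 0: 1 codewords.
  weight 1: 1 codewords.
  weight 2: 3 codewords.
  weight 3: 6 codewords.
  weight 4: 3 codewords.
  weight 5: 1 codewords.
  weight 6: 1 codewords.
Minimum distance d = smallest w > 0 with A_w > 0 = 1.
Sanity: Σ A_w = 16 = 2^4 = 16 ✓.


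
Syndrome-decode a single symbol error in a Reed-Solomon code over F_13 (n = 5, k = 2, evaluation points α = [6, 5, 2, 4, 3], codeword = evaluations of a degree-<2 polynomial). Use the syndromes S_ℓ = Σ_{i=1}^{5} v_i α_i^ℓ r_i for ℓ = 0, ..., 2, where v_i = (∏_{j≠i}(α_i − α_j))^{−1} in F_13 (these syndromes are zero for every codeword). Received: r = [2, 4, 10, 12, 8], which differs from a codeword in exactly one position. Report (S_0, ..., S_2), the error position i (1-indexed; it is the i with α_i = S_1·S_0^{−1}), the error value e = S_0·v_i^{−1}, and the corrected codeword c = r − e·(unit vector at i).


S = (8, 6, 11), error at position 4, error magnitude e = 6, c = [2, 4, 10, 6, 8].

Step 1: column multipliers v_i = (∏_{j≠i}(α_i − α_j))^{−1} mod 13.
  i = 1 (α = 6): (6−5)(6−2)(6−4)(6−3) = 1·4·2·3 = 24 ≡ 11, so v_1 = 11^{−1} = 6 (mod 13).
  i = 2 (α = 5): (5−6)(5−2)(5−4)(5−3) = (−1)·3·1·2 = −6 ≡ 7, so v_2 = 7^{−1} = 2 (mod 13).
  i = 3 (α = 2): (2−6)(2−5)(2−4)(2−3) = (−4)·(−3)·(−2)·(−1) = 24 ≡ 11, so v_3 = 11^{−1} = 6 (mod 13).
  i = 4 (α = 4): (4−6)(4−5)(4−2)(4−3) = (−2)·(−1)·2·1 = 4 ≡ 4, so v_4 = 4^{−1} = 10 (mod 13).
  i = 5 (α = 3): (3−6)(3−5)(3−2)(3−4) = (−3)·(−2)·1·(−1) = −6 ≡ 7, so v_5 = 7^{−1} = 2 (mod 13).
  v = [6, 2, 6, 10, 2].
Step 2: syndromes of r = [2, 4, 10, 12, 8] (all sums mod 13).
  S_0 = Σ v_i r_i = 6·2 + 2·4 + 6·10 + 10·12 + 2·8 = 216 ≡ 8.
  S_1 = Σ v_i α_i r_i = 6·6·2 + 2·5·4 + 6·2·10 + 10·4·12 + 2·3·8 = 760 ≡ 6.
  α_i^2 mod 13 = [10, 12, 4, 3, 9].
  S_2 = Σ v_i α_i^2 r_i = 6·10·2 + 2·12·4 + 6·4·10 + 10·3·12 + 2·9·8 = 960 ≡ 11.
  S = (8, 6, 11) ≠ 0, so r is not a codeword (an error is present).
Step 3: locate the error. For a single error e at position i, S_ℓ = v_i·e·α_i^ℓ, so α_err = S_1/S_0.
  S_0^{−1} = 8^{−1} = 5 (mod 13), so α_err = 6·5 = 30 ≡ 4 = α_4. Error position i = 4.
  Consistency check: S_2/S_1 = 11·11 = 121 ≡ 4 = α_err ✓ (single-error assumption holds).
Step 4: error magnitude e = S_0/v_4 = S_0·∏_{j≠4}(α_4 − α_j) = 8·4 = 32 ≡ 6 (mod 13).
Step 5: correct position 4: c_4 = r_4 − e = 12 − 6 ≡ 6 (mod 13). Hence c = [2, 4, 10, 6, 8].
  Check: interpolating c through the α_i gives m(x) = 1 + 11·x (degree < 2) with m(α_i) = c_i for every i, so c is indeed a codeword.


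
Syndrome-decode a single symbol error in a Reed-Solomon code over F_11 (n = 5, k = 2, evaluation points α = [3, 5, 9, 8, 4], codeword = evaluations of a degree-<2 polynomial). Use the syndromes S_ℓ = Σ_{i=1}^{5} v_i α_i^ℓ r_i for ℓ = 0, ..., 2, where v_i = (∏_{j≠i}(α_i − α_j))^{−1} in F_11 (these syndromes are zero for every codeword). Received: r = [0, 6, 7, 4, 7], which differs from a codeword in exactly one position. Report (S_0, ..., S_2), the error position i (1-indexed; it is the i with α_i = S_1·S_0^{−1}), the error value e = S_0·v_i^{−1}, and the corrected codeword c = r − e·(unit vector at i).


S = (2, 8, 10), error at position 5, error magnitude e = 4, c = [0, 6, 7, 4, 3].

Step 1: column multipliers v_i = (∏_{j≠i}(α_i − α_j))^{−1} mod 11.
  i = 1 (α = 3): (3−5)(3−9)(3−8)(3−4) = (−2)·(−6)·(−5)·(−1) = 60 ≡ 5, so v_1 = 5^{−1} = 9 (mod 11).
  i = 2 (α = 5): (5−3)(5−9)(5−8)(5−4) = 2·(−4)·(−3)·1 = 24 ≡ 2, so v_2 = 2^{−1} = 6 (mod 11).
  i = 3 (α = 9): (9−3)(9−5)(9−8)(9−4) = 6·4·1·5 = 120 ≡ 10, so v_3 = 10^{−1} = 10 (mod 11).
  i = 4 (α = 8): (8−3)(8−5)(8−9)(8−4) = 5·3·(−1)·4 = −60 ≡ 6, so v_4 = 6^{−1} = 2 (mod 11).
  i = 5 (α = 4): (4−3)(4−5)(4−9)(4−8) = 1·(−1)·(−5)·(−4) = −20 ≡ 2, so v_5 = 2^{−1} = 6 (mod 11).
  v = [9, 6, 10, 2, 6].
Step 2: syndromes of r = [0, 6, 7, 4, 7] (all sums mod 11).
  S_0 = Σ v_i r_i = 9·0 + 6·6 + 10·7 + 2·4 + 6·7 = 156 ≡ 2.
  S_1 = Σ v_i α_i r_i = 9·3·0 + 6·5·6 + 10·9·7 + 2·8·4 + 6·4·7 = 1042 ≡ 8.
  α_i^2 mod 11 = [9, 3, 4, 9, 5].
  S_2 = Σ v_i α_i^2 r_i = 9·9·0 + 6·3·6 + 10·4·7 + 2·9·4 + 6·5·7 = 670 ≡ 10.
  S = (2, 8, 10) ≠ 0, so r is not a codeword (an error is present).
Step 3: locate the error. For a single error e at position i, S_ℓ = v_i·e·α_i^ℓ, so α_err = S_1/S_0.
  S_0^{−1} = 2^{−1} = 6 (mod 11), so α_err = 8·6 = 48 ≡ 4 = α_5. Error position i = 5.
  Consistency check: S_2/S_1 = 10·7 = 70 ≡ 4 = α_err ✓ (single-error assumption holds).
Step 4: error magnitude e = S_0/v_5 = S_0·∏_{j≠5}(α_5 − α_j) = 2·2 = 4 ≡ 4 (mod 11).
Step 5: correct position 5: c_5 = r_5 − e = 7 − 4 ≡ 3 (mod 11). Hence c = [0, 6, 7, 4, 3].
  Check: interpolating c through the α_i gives m(x) = 2 + 3·x (degree < 2) with m(α_i) = c_i for every i, so c is indeed a codeword.


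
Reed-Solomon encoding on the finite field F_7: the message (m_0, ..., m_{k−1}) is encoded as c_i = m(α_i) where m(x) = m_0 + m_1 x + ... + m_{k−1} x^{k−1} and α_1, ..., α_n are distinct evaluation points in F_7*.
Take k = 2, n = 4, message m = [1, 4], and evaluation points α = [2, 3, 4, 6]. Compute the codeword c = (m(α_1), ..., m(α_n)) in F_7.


c = [2, 6, 3, 4]

Message polynomial: m(x) = 1 + 4·x (mod 7).
For each evaluation point α_i, compute m(α_i) mod 7:
  α_1 = 2: Horner steps 4 → 2, so m(2) = 2.
  α_2 = 3: Horner steps 4 → 6, so m(3) = 6.
  α_3 = 4: Horner steps 4 → 3, so m(4) = 3.
  α_4 = 6: Horner steps 4 → 4, so m(6) = 4.
Codeword c = [2, 6, 3, 4] ∈ F_7^4.


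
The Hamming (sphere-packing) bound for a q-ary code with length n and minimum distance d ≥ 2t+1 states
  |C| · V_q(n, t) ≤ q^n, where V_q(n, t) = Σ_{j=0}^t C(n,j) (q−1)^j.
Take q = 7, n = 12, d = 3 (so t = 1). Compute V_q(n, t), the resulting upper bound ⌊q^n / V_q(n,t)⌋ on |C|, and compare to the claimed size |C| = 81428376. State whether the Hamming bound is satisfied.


V_q(n, t) = 73, q^n = 13841287201, Hamming bound = 189606673, |C| = 81428376 ≤ bound (satisfied).

Step 1: Compute V_q(n, t) = Σ_{j=0}^1 C(n, j) (q−1)^j.
  j = 0: C(12,0)·(6)^0 = 1·1 = 1.
  j = 1: C(12,1)·(6)^1 = 12·6 = 72.
  V_q(n, t) = 1 + 72 = 73.
Step 2: q^n = 7^12 = 13841287201.
Step 3: Hamming bound ⌊q^n / V_q(n,t)⌋ = ⌊13841287201/73⌋ = 189606673.
Step 4: Compare |C| = 81428376 to 189606673: satisfied.
The claimed |C| lies below the Hamming bound.


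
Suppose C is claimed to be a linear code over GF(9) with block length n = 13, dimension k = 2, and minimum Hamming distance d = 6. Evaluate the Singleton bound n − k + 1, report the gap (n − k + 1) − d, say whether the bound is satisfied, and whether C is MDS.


Singleton RHS = n − k + 1 = 12, slack = 6, bound satisfied, not MDS.

Singleton bound: d ≤ n − k + 1.
Here n = 13, k = 2, so n − k + 1 = 12.
Given d = 6, check d ≤ 12: YES.
Slack = (n − k + 1) − d = 6.
The code is NOT MDS (slack = 6 > 0).
Description: the claimed parameters are [13, 2, 6]_9; such a code would be non-MDS.


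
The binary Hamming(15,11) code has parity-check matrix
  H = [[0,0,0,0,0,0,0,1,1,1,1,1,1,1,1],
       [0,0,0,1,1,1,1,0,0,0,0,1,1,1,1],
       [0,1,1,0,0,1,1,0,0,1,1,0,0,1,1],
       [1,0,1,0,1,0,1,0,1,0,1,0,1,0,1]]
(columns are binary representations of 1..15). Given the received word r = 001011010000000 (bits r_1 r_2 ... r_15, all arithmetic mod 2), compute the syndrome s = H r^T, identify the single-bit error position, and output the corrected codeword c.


s = (1, 0, 0, 0)^T, error position = 8, corrected codeword c = 001011000000000

Compute s = H r^T mod 2 one row at a time:
  s_1 = 1 + 0 + 0 + 0 + 0 + 0 + 0 + 0 = 1 ≡ 1 (mod 2).
  s_2 = 0 + 1 + 1 + 0 + 0 + 0 + 0 + 0 = 2 ≡ 0 (mod 2).
  s_3 = 0 + 1 + 1 + 0 + 0 + 0 + 0 + 0 = 2 ≡ 0 (mod 2).
  s_4 = 0 + 1 + 1 + 0 + 0 + 0 + 0 + 0 = 2 ≡ 0 (mod 2).
s = (1, 0, 0, 0)^T — this equals column 8 of H (binary 1000), so error is at position 8.
Correct: flip bit 8 of r = 001011010000000 to get c = 001011000000000.


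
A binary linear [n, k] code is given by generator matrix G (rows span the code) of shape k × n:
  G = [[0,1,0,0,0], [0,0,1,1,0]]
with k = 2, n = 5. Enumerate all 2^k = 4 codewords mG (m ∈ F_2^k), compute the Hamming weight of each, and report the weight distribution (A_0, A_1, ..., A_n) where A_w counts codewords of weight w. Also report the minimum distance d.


Weight distribution: A_0 = 1, A_1 = 1, A_2 = 1, A_3 = 1. Minimum distance d = 1.

Enumerate all 2^2 = 4 messages m ∈ F_2^2.
For each, compute codeword c = mG in F_2^5, then tally its weight.
  m = 00 → c = 00000, weight = 0.
  m = 10 → c = 01000, weight = 1.
  m = 01 → c = 00110, weight = 2.
  m = 11 → c = 01110, weight = 3.
Tally weights:
  weight 0: 1 codewords.
  weight 1: 1 codewords.
  weight 2: 1 codewords.
  weight 3: 1 codewords.
Minimum distance d = smallest w > 0 with A_w > 0 = 1.
Sanity: Σ A_w = 4 = 2^2 = 4 ✓.


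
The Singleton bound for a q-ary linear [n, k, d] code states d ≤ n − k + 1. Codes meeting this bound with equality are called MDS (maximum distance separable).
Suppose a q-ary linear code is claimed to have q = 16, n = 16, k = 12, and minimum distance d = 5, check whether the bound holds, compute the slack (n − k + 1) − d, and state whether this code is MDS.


Singleton RHS = n − k + 1 = 5, slack = 0, bound satisfied, MDS.

Singleton bound: d ≤ n − k + 1.
Here n = 16, k = 12, so n − k + 1 = 5.
Given d = 5, check d ≤ 5: YES.
Slack = (n − k + 1) − d = 0.
The code is MDS (slack = 0).
Description: the claimed parameters are [16, 12, 5]_16; such a code would be MDS (meets Singleton bound).


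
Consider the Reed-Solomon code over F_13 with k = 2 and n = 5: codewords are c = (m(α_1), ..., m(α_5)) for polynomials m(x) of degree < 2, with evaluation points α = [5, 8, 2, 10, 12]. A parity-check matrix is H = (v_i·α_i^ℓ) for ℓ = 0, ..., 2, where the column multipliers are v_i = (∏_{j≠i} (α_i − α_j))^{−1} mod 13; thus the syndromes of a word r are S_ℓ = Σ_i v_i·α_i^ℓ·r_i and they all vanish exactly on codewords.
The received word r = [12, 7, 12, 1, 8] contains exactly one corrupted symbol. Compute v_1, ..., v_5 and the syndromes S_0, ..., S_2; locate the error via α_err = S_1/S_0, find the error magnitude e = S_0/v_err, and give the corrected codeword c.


S = (10, 11, 3), error at position 1, error magnitude e = 9, c = [3, 7, 12, 1, 8].

Step 1: column multipliers v_i = (∏_{j≠i}(α_i − α_j))^{−1} mod 13.
  i = 1 (α = 5): (5−8)(5−2)(5−10)(5−12) = (−3)·3·(−5)·(−7) = −315 ≡ 10, so v_1 = 10^{−1} = 4 (mod 13).
  i = 2 (α = 8): (8−5)(8−2)(8−10)(8−12) = 3·6·(−2)·(−4) = 144 ≡ 1, so v_2 = 1^{−1} = 1 (mod 13).
  i = 3 (α = 2): (2−5)(2−8)(2−10)(2−12) = (−3)·(−6)·(−8)·(−10) = 1440 ≡ 10, so v_3 = 10^{−1} = 4 (mod 13).
  i = 4 (α = 10): (10−5)(10−8)(10−2)(10−12) = 5·2·8·(−2) = −160 ≡ 9, so v_4 = 9^{−1} = 3 (mod 13).
  i = 5 (α = 12): (12−5)(12−8)(12−2)(12−10) = 7·4·10·2 = 560 ≡ 1, so v_5 = 1^{−1} = 1 (mod 13).
  v = [4, 1, 4, 3, 1].
Step 2: syndromes of r = [12, 7, 12, 1, 8] (all sums mod 13).
  S_0 = Σ v_i r_i = 4·12 + 1·7 + 4·12 + 3·1 + 1·8 = 114 ≡ 10.
  S_1 = Σ v_i α_i r_i = 4·5·12 + 1·8·7 + 4·2·12 + 3·10·1 + 1·12·8 = 518 ≡ 11.
  α_i^2 mod 13 = [12, 12, 4, 9, 1].
  S_2 = Σ v_i α_i^2 r_i = 4·12·12 + 1·12·7 + 4·4·12 + 3·9·1 + 1·1·8 = 887 ≡ 3.
  S = (10, 11, 3) ≠ 0, so r is not a codeword (an error is present).
Step 3: locate the error. For a single error e at position i, S_ℓ = v_i·e·α_i^ℓ, so α_err = S_1/S_0.
  S_0^{−1} = 10^{−1} = 4 (mod 13), so α_err = 11·4 = 44 ≡ 5 = α_1. Error position i = 1.
  Consistency check: S_2/S_1 = 3·6 = 18 ≡ 5 = α_err ✓ (single-error assumption holds).
Step 4: error magnitude e = S_0/v_1 = S_0·∏_{j≠1}(α_1 − α_j) = 10·10 = 100 ≡ 9 (mod 13).
Step 5: correct position 1: c_1 = r_1 − e = 12 − 9 ≡ 3 (mod 13). Hence c = [3, 7, 12, 1, 8].
  Check: interpolating c through the α_i gives m(x) = 5 + 10·x (degree < 2) with m(α_i) = c_i for every i, so c is indeed a codeword.


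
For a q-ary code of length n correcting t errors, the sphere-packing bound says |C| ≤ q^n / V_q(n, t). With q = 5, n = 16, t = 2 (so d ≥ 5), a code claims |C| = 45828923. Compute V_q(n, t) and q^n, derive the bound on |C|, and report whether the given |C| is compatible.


V_q(n, t) = 1985, q^n = 152587890625, Hamming bound = 76870473, |C| = 45828923 ≤ bound (satisfied).

Step 1: Compute V_q(n, t) = Σ_{j=0}^2 C(n, j) (q−1)^j.
  j = 0: C(16,0)·(4)^0 = 1·1 = 1.
  j = 1: C(16,1)·(4)^1 = 16·4 = 64.
  j = 2: C(16,2)·(4)^2 = 120·16 = 1920.
  V_q(n, t) = 1 + 64 + 1920 = 1985.
Step 2: q^n = 5^16 = 152587890625.
Step 3: Hamming bound ⌊q^n / V_q(n,t)⌋ = ⌊152587890625/1985⌋ = 76870473.
Step 4: Compare |C| = 45828923 to 76870473: satisfied.
The claimed |C| lies below the Hamming bound.


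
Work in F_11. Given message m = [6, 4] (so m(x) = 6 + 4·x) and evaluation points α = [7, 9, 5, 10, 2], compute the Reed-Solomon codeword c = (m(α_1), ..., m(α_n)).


c = [1, 9, 4, 2, 3]

Message polynomial: m(x) = 6 + 4·x (mod 11).
For each evaluation point α_i, compute m(α_i) mod 11:
  α_1 = 7: Horner steps 4 → 1, so m(7) = 1.
  α_2 = 9: Horner steps 4 → 9, so m(9) = 9.
  α_3 = 5: Horner steps 4 → 4, so m(5) = 4.
  α_4 = 10: Horner steps 4 → 2, so m(10) = 2.
  α_5 = 2: Horner steps 4 → 3, so m(2) = 3.
Codeword c = [1, 9, 4, 2, 3] ∈ F_11^5.


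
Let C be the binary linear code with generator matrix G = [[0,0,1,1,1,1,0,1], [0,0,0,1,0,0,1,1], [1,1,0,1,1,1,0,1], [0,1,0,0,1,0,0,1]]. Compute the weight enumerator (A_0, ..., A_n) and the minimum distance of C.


Weight distribution: A_0 = 1, A_3 = 4, A_4 = 5, A_5 = 4, A_6 = 2. Minimum distance d = 3.

Enumerate all 2^4 = 16 messages m ∈ F_2^4.
For each, compute codeword c = mG in F_2^8, then tally its weight.
  m = 0000 → c = 00000000, weight = 0.
  m = 1000 → c = 00111101, weight = 5.
  m = 0100 → c = 00010011, weight = 3.
  m = 1100 → c = 00101110, weight = 4.
  m = 0010 → c = 11011101, weight = 6.
  m = 1010 → c = 11100000, weight = 3.
  m = 0110 → c = 11001110, weight = 5.
  m = 1110 → c = 11110011, weight = 6.
  m = 0001 → c = 01001001, weight = 3.
  m = 1001 → c = 01110100, weight = 4.
  m = 0101 → c = 01011010, weight = 4.
  m = 1101 → c = 01100111, weight = 5.
  m = 0011 → c = 10010100, weight = 3.
  m = 1011 → c = 10101001, weight = 4.
  m = 0111 → c = 10000111, weight = 4.
  m = 1111 → c = 10111010, weight = 5.
Tally weights:
  weight 0: 1 codewords.
  weight 3: 4 codewords.
  weight 4: 5 codewords.
  weight 5: 4 codewords.
  weight 6: 2 codewords.
Minimum distance d = smallest w > 0 with A_w > 0 = 3.
Sanity: Σ A_w = 16 = 2^4 = 16 ✓.


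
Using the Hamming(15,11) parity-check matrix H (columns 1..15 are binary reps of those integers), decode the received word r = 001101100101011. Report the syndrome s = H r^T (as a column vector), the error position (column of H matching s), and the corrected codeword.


s = (0, 0, 0, 1)^T, error position = 1, corrected codeword c = 101101100101011

Compute s = H r^T mod 2 one row at a time:
  s_1 = 0 + 0 + 1 + 0 + 1 + 0 + 1 + 1 = 4 ≡ 0 (mod 2).
  s_2 = 1 + 0 + 1 + 1 + 1 + 0 + 1 + 1 = 6 ≡ 0 (mod 2).
  s_3 = 0 + 1 + 1 + 1 + 1 + 0 + 1 + 1 = 6 ≡ 0 (mod 2).
  s_4 = 0 + 1 + 0 + 1 + 0 + 0 + 0 + 1 = 3 ≡ 1 (mod 2).
s = (0, 0, 0, 1)^T — this equals column 1 of H (binary 0001), so error is at position 1.
Correct: flip bit 1 of r = 001101100101011 to get c = 101101100101011.


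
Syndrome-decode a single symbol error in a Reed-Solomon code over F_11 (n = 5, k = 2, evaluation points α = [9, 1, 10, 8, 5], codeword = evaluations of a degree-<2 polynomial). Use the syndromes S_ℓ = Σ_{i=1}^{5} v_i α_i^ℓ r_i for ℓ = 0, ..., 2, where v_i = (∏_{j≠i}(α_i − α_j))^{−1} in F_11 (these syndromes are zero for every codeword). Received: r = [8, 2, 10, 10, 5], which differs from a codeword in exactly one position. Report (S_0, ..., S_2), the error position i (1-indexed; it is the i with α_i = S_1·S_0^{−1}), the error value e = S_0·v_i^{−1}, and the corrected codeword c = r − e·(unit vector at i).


S = (2, 9, 2), error at position 3, error magnitude e = 4, c = [8, 2, 6, 10, 5].

Step 1: column multipliers v_i = (∏_{j≠i}(α_i − α_j))^{−1} mod 11.
  i = 1 (α = 9): (9−1)(9−10)(9−8)(9−5) = 8·(−1)·1·4 = −32 ≡ 1, so v_1 = 1^{−1} = 1 (mod 11).
  i = 2 (α = 1): (1−9)(1−10)(1−8)(1−5) = (−8)·(−9)·(−7)·(−4) = 2016 ≡ 3, so v_2 = 3^{−1} = 4 (mod 11).
  i = 3 (α = 10): (10−9)(10−1)(10−8)(10−5) = 1·9·2·5 = 90 ≡ 2, so v_3 = 2^{−1} = 6 (mod 11).
  i = 4 (α = 8): (8−9)(8−1)(8−10)(8−5) = (−1)·7·(−2)·3 = 42 ≡ 9, so v_4 = 9^{−1} = 5 (mod 11).
  i = 5 (α = 5): (5−9)(5−1)(5−10)(5−8) = (−4)·4·(−5)·(−3) = −240 ≡ 2, so v_5 = 2^{−1} = 6 (mod 11).
  v = [1, 4, 6, 5, 6].
Step 2: syndromes of r = [8, 2, 10, 10, 5] (all sums mod 11).
  S_0 = Σ v_i r_i = 1·8 + 4·2 + 6·10 + 5·10 + 6·5 = 156 ≡ 2.
  S_1 = Σ v_i α_i r_i = 1·9·8 + 4·1·2 + 6·10·10 + 5·8·10 + 6·5·5 = 1230 ≡ 9.
  α_i^2 mod 11 = [4, 1, 1, 9, 3].
  S_2 = Σ v_i α_i^2 r_i = 1·4·8 + 4·1·2 + 6·1·10 + 5·9·10 + 6·3·5 = 640 ≡ 2.
  S = (2, 9, 2) ≠ 0, so r is not a codeword (an error is present).
Step 3: locate the error. For a single error e at position i, S_ℓ = v_i·e·α_i^ℓ, so α_err = S_1/S_0.
  S_0^{−1} = 2^{−1} = 6 (mod 11), so α_err = 9·6 = 54 ≡ 10 = α_3. Error position i = 3.
  Consistency check: S_2/S_1 = 2·5 = 10 ≡ 10 = α_err ✓ (single-error assumption holds).
Step 4: error magnitude e = S_0/v_3 = S_0·∏_{j≠3}(α_3 − α_j) = 2·2 = 4 ≡ 4 (mod 11).
Step 5: correct position 3: c_3 = r_3 − e = 10 − 4 ≡ 6 (mod 11). Hence c = [8, 2, 6, 10, 5].
  Check: interpolating c through the α_i gives m(x) = 4 + 9·x (degree < 2) with m(α_i) = c_i for every i, so c is indeed a codeword.


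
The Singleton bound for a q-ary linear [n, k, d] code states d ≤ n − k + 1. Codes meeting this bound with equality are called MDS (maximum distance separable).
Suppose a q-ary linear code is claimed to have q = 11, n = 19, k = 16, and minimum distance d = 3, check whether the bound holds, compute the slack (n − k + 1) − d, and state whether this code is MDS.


Singleton RHS = n − k + 1 = 4, slack = 1, bound satisfied, not MDS.

Singleton bound: d ≤ n − k + 1.
Here n = 19, k = 16, so n − k + 1 = 4.
Given d = 3, check d ≤ 4: YES.
Slack = (n − k + 1) − d = 1.
The code is NOT MDS (slack = 1 > 0).
Description: the claimed parameters are [19, 16, 3]_11; such a code would be non-MDS.


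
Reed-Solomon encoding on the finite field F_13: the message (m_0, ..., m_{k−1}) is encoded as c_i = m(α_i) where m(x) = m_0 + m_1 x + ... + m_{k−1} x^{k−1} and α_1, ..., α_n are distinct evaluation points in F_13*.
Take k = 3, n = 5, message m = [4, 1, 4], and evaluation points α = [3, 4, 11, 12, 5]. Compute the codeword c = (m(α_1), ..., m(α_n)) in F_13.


c = [4, 7, 5, 7, 5]

Message polynomial: m(x) = 4 + 1·x + 4·x^2 (mod 13).
For each evaluation point α_i, compute m(α_i) mod 13:
  α_1 = 3: Horner steps 4 → 0 → 4, so m(3) = 4.
  α_2 = 4: Horner steps 4 → 4 → 7, so m(4) = 7.
  α_3 = 11: Horner steps 4 → 6 → 5, so m(11) = 5.
  α_4 = 12: Horner steps 4 → 10 → 7, so m(12) = 7.
  α_5 = 5: Horner steps 4 → 8 → 5, so m(5) = 5.
Codeword c = [4, 7, 5, 7, 5] ∈ F_13^5.


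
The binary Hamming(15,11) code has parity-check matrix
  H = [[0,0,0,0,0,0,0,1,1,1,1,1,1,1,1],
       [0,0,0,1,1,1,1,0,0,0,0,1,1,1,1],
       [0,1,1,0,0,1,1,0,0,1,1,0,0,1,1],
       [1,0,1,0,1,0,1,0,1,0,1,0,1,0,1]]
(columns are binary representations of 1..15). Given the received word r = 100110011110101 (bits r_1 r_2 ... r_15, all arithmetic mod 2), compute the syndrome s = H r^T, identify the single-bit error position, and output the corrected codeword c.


s = (0, 0, 1, 0)^T, error position = 2, corrected codeword c = 110110011110101

Compute s = H r^T mod 2 one row at a time:
  s_1 = 1 + 1 + 1 + 1 + 0 + 1 + 0 + 1 = 6 ≡ 0 (mod 2).
  s_2 = 1 + 1 + 0 + 0 + 0 + 1 + 0 + 1 = 4 ≡ 0 (mod 2).
  s_3 = 0 + 0 + 0 + 0 + 1 + 1 + 0 + 1 = 3 ≡ 1 (mod 2).
  s_4 = 1 + 0 + 1 + 0 + 1 + 1 + 1 + 1 = 6 ≡ 0 (mod 2).
s = (0, 0, 1, 0)^T — this equals column 2 of H (binary 0010), so error is at position 2.
Correct: flip bit 2 of r = 100110011110101 to get c = 110110011110101.


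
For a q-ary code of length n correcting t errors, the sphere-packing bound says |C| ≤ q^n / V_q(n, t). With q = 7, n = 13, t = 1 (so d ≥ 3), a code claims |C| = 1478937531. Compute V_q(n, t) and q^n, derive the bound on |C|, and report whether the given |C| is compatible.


V_q(n, t) = 79, q^n = 96889010407, Hamming bound = 1226443169, |C| = 1478937531 > bound (violated).

Step 1: Compute V_q(n, t) = Σ_{j=0}^1 C(n, j) (q−1)^j.
  j = 0: C(13,0)·(6)^0 = 1·1 = 1.
  j = 1: C(13,1)·(6)^1 = 13·6 = 78.
  V_q(n, t) = 1 + 78 = 79.
Step 2: q^n = 7^13 = 96889010407.
Step 3: Hamming bound ⌊q^n / V_q(n,t)⌋ = ⌊96889010407/79⌋ = 1226443169.
Step 4: Compare |C| = 1478937531 to 1226443169: violated.
The claimed |C| lies above the Hamming bound, so no 7-ary code of length 13 with d ≥ 3 can have 1478937531 codewords.


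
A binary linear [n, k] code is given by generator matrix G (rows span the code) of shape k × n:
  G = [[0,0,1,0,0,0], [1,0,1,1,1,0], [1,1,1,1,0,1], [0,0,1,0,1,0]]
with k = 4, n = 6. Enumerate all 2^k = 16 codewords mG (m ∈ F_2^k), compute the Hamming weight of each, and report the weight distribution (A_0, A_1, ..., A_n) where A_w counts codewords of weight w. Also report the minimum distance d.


Weight distribution: A_0 = 1, A_1 = 2, A_2 = 3, A_3 = 4, A_4 = 3, A_5 = 2, A_6 = 1. Minimum distance d = 1.

Enumerate all 2^4 = 16 messages m ∈ F_2^4.
For each, compute codeword c = mG in F_2^6, then tally its weight.
  m = 0000 → c = 000000, weight = 0.
  m = 1000 → c = 001000, weight = 1.
  m = 0100 → c = 101110, weight = 4.
  m = 1100 → c = 100110, weight = 3.
  m = 0010 → c = 111101, weight = 5.
  m = 1010 → c = 110101, weight = 4.
  m = 0110 → c = 010011, weight = 3.
  m = 1110 → c = 011011, weight = 4.
  m = 0001 → c = 001010, weight = 2.
  m = 1001 → c = 000010, weight = 1.
  m = 0101 → c = 100100, weight = 2.
  m = 1101 → c = 101100, weight = 3.
  m = 0011 → c = 110111, weight = 5.
  m = 1011 → c = 111111, weight = 6.
  m = 0111 → c = 011001, weight = 3.
  m = 1111 → c = 010001, weight = 2.
Tally weights:
  weight 0: 1 codewords.
  weight 1: 2 codewords.
  weight 2: 3 codewords.
  weight 3: 4 codewords.
  weight 4: 3 codewords.
  weight 5: 2 codewords.
  weight 6: 1 codewords.
Minimum distance d = smallest w > 0 with A_w > 0 = 1.
Sanity: Σ A_w = 16 = 2^4 = 16 ✓.


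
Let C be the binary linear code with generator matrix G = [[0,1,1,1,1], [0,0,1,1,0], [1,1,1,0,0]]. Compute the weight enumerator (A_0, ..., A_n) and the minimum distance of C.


Weight distribution: A_0 = 1, A_2 = 2, A_3 = 4, A_4 = 1. Minimum distance d = 2.

Enumerate all 2^3 = 8 messages m ∈ F_2^3.
For each, compute codeword c = mG in F_2^5, then tally its weight.
  m = 000 → c = 00000, weight = 0.
  m = 100 → c = 01111, weight = 4.
  m = 010 → c = 00110, weight = 2.
  m = 110 → c = 01001, weight = 2.
  m = 001 → c = 11100, weight = 3.
  m = 101 → c = 10011, weight = 3.
  m = 011 → c = 11010, weight = 3.
  m = 111 → c = 10101, weight = 3.
Tally weights:
  weight 0: 1 codewords.
  weight 2: 2 codewords.
  weight 3: 4 codewords.
  weight 4: 1 codewords.
Minimum distance d = smallest w > 0 with A_w > 0 = 2.
Sanity: Σ A_w = 8 = 2^3 = 8 ✓.


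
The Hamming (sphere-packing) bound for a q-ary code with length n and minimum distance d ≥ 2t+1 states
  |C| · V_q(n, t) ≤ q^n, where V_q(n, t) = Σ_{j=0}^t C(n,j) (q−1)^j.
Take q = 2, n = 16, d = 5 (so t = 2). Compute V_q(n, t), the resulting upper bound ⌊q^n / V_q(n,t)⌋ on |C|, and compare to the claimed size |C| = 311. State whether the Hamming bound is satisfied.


V_q(n, t) = 137, q^n = 65536, Hamming bound = 478, |C| = 311 ≤ bound (satisfied).

Step 1: Compute V_q(n, t) = Σ_{j=0}^2 C(n, j) (q−1)^j.
  j = 0: C(16,0)·(1)^0 = 1·1 = 1.
  j = 1: C(16,1)·(1)^1 = 16·1 = 16.
  j = 2: C(16,2)·(1)^2 = 120·1 = 120.
  V_q(n, t) = 1 + 16 + 120 = 137.
Step 2: q^n = 2^16 = 65536.
Step 3: Hamming bound ⌊q^n / V_q(n,t)⌋ = ⌊65536/137⌋ = 478.
Step 4: Compare |C| = 311 to 478: satisfied.
The claimed |C| lies below the Hamming bound.


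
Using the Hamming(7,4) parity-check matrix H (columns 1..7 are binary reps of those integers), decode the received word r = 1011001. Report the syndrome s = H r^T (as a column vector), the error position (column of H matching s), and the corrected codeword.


s = (0, 0, 1)^T, error position = 1, corrected codeword c = 0011001

Compute s = H r^T mod 2 one row at a time:
  s_1 = 1 + 0 + 0 + 1 = 2 ≡ 0 (mod 2).
  s_2 = 0 + 1 + 0 + 1 = 2 ≡ 0 (mod 2).
  s_3 = 1 + 1 + 0 + 1 = 3 ≡ 1 (mod 2).
s = (0, 0, 1)^T — this equals column 1 of H (binary 001), so error is at position 1.
Correct: flip bit 1 of r = 1011001 to get c = 0011001.
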